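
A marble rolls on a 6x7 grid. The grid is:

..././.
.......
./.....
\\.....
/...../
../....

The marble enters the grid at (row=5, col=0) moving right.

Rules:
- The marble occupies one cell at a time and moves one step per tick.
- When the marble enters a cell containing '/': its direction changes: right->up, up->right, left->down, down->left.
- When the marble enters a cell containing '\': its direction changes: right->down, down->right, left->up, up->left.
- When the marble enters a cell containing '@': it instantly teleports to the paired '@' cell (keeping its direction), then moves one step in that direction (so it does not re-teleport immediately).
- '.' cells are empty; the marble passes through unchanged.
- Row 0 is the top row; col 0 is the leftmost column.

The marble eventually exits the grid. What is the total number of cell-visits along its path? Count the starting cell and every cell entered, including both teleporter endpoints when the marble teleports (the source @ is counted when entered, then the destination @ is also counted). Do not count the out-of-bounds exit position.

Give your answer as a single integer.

Step 1: enter (5,0), '.' pass, move right to (5,1)
Step 2: enter (5,1), '.' pass, move right to (5,2)
Step 3: enter (5,2), '/' deflects right->up, move up to (4,2)
Step 4: enter (4,2), '.' pass, move up to (3,2)
Step 5: enter (3,2), '.' pass, move up to (2,2)
Step 6: enter (2,2), '.' pass, move up to (1,2)
Step 7: enter (1,2), '.' pass, move up to (0,2)
Step 8: enter (0,2), '.' pass, move up to (-1,2)
Step 9: at (-1,2) — EXIT via top edge, pos 2
Path length (cell visits): 8

Answer: 8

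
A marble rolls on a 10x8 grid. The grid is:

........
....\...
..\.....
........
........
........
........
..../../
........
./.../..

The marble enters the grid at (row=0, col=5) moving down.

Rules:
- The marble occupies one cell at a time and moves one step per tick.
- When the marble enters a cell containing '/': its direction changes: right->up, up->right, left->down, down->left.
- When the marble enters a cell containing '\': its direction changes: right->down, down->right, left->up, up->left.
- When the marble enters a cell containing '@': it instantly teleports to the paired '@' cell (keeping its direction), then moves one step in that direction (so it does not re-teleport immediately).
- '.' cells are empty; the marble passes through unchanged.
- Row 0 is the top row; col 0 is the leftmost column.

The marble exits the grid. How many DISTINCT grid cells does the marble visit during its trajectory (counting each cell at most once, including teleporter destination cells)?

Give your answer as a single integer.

Step 1: enter (0,5), '.' pass, move down to (1,5)
Step 2: enter (1,5), '.' pass, move down to (2,5)
Step 3: enter (2,5), '.' pass, move down to (3,5)
Step 4: enter (3,5), '.' pass, move down to (4,5)
Step 5: enter (4,5), '.' pass, move down to (5,5)
Step 6: enter (5,5), '.' pass, move down to (6,5)
Step 7: enter (6,5), '.' pass, move down to (7,5)
Step 8: enter (7,5), '.' pass, move down to (8,5)
Step 9: enter (8,5), '.' pass, move down to (9,5)
Step 10: enter (9,5), '/' deflects down->left, move left to (9,4)
Step 11: enter (9,4), '.' pass, move left to (9,3)
Step 12: enter (9,3), '.' pass, move left to (9,2)
Step 13: enter (9,2), '.' pass, move left to (9,1)
Step 14: enter (9,1), '/' deflects left->down, move down to (10,1)
Step 15: at (10,1) — EXIT via bottom edge, pos 1
Distinct cells visited: 14 (path length 14)

Answer: 14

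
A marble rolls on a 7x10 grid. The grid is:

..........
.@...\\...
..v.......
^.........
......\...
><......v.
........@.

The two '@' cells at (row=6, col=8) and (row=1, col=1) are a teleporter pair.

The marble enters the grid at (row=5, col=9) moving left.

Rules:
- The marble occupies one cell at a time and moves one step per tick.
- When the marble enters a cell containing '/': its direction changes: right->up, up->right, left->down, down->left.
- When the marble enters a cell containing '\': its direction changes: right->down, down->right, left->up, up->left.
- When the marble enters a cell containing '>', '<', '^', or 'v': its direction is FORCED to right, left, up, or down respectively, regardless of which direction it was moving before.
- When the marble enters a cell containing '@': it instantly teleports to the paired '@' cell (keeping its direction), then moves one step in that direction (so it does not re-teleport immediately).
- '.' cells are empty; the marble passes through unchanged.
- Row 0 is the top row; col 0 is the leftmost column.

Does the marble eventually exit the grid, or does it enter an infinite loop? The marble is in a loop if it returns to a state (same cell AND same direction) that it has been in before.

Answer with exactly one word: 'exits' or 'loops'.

Answer: loops

Derivation:
Step 1: enter (5,9), '.' pass, move left to (5,8)
Step 2: enter (5,8), 'v' forces left->down, move down to (6,8)
Step 3: enter (6,8), '@' teleport (6,8)->(1,1), also enter (1,1), move down to (2,1)
Step 4: enter (2,1), '.' pass, move down to (3,1)
Step 5: enter (3,1), '.' pass, move down to (4,1)
Step 6: enter (4,1), '.' pass, move down to (5,1)
Step 7: enter (5,1), '<' forces down->left, move left to (5,0)
Step 8: enter (5,0), '>' forces left->right, move right to (5,1)
Step 9: enter (5,1), '<' forces right->left, move left to (5,0)
Step 10: at (5,0) dir=left — LOOP DETECTED (seen before)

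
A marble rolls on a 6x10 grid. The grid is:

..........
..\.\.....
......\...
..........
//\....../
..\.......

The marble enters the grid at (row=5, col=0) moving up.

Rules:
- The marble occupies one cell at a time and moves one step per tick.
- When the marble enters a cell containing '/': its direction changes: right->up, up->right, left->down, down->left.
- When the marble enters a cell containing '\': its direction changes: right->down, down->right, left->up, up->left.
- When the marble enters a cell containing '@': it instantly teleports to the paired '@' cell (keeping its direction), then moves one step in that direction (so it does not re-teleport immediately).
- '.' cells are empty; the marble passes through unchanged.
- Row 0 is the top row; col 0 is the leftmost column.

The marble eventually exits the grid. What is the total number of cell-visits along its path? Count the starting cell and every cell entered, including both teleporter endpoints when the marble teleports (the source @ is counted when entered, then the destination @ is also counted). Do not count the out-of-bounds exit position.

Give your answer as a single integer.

Answer: 7

Derivation:
Step 1: enter (5,0), '.' pass, move up to (4,0)
Step 2: enter (4,0), '/' deflects up->right, move right to (4,1)
Step 3: enter (4,1), '/' deflects right->up, move up to (3,1)
Step 4: enter (3,1), '.' pass, move up to (2,1)
Step 5: enter (2,1), '.' pass, move up to (1,1)
Step 6: enter (1,1), '.' pass, move up to (0,1)
Step 7: enter (0,1), '.' pass, move up to (-1,1)
Step 8: at (-1,1) — EXIT via top edge, pos 1
Path length (cell visits): 7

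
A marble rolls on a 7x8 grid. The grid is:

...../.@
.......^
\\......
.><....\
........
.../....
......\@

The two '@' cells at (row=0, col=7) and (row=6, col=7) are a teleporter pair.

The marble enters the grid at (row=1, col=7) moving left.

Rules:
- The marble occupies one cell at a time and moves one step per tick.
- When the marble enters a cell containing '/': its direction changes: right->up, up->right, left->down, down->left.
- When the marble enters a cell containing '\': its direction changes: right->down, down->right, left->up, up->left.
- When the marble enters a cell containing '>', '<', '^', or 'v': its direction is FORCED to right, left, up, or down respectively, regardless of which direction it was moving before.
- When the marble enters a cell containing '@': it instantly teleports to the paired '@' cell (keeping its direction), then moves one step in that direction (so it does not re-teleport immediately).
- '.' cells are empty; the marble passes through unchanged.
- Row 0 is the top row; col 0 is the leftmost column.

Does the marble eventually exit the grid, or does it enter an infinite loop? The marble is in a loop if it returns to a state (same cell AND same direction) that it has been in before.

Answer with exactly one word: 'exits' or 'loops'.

Answer: loops

Derivation:
Step 1: enter (1,7), '^' forces left->up, move up to (0,7)
Step 2: enter (0,7), '@' teleport (0,7)->(6,7), also enter (6,7), move up to (5,7)
Step 3: enter (5,7), '.' pass, move up to (4,7)
Step 4: enter (4,7), '.' pass, move up to (3,7)
Step 5: enter (3,7), '\' deflects up->left, move left to (3,6)
Step 6: enter (3,6), '.' pass, move left to (3,5)
Step 7: enter (3,5), '.' pass, move left to (3,4)
Step 8: enter (3,4), '.' pass, move left to (3,3)
Step 9: enter (3,3), '.' pass, move left to (3,2)
Step 10: enter (3,2), '<' forces left->left, move left to (3,1)
Step 11: enter (3,1), '>' forces left->right, move right to (3,2)
Step 12: enter (3,2), '<' forces right->left, move left to (3,1)
Step 13: at (3,1) dir=left — LOOP DETECTED (seen before)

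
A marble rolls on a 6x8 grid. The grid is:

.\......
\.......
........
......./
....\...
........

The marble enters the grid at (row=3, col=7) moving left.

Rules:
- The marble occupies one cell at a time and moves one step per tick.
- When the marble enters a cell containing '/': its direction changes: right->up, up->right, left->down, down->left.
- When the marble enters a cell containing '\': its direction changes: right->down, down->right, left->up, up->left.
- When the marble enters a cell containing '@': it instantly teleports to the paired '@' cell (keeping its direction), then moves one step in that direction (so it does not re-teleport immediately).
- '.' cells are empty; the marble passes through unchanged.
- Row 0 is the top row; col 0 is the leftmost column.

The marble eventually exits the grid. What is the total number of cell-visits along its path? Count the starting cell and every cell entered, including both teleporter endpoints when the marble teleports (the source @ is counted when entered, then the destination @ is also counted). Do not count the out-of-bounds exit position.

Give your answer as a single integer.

Answer: 3

Derivation:
Step 1: enter (3,7), '/' deflects left->down, move down to (4,7)
Step 2: enter (4,7), '.' pass, move down to (5,7)
Step 3: enter (5,7), '.' pass, move down to (6,7)
Step 4: at (6,7) — EXIT via bottom edge, pos 7
Path length (cell visits): 3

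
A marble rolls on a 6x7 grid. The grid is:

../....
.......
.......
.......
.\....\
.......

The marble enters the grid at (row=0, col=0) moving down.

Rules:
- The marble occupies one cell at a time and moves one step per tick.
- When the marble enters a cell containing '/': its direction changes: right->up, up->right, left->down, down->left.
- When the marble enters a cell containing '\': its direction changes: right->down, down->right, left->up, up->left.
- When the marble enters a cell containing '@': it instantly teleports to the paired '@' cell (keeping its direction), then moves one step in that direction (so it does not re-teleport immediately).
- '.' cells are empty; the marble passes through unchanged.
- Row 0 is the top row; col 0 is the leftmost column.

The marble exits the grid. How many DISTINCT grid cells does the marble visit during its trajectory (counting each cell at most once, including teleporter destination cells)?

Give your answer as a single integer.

Answer: 6

Derivation:
Step 1: enter (0,0), '.' pass, move down to (1,0)
Step 2: enter (1,0), '.' pass, move down to (2,0)
Step 3: enter (2,0), '.' pass, move down to (3,0)
Step 4: enter (3,0), '.' pass, move down to (4,0)
Step 5: enter (4,0), '.' pass, move down to (5,0)
Step 6: enter (5,0), '.' pass, move down to (6,0)
Step 7: at (6,0) — EXIT via bottom edge, pos 0
Distinct cells visited: 6 (path length 6)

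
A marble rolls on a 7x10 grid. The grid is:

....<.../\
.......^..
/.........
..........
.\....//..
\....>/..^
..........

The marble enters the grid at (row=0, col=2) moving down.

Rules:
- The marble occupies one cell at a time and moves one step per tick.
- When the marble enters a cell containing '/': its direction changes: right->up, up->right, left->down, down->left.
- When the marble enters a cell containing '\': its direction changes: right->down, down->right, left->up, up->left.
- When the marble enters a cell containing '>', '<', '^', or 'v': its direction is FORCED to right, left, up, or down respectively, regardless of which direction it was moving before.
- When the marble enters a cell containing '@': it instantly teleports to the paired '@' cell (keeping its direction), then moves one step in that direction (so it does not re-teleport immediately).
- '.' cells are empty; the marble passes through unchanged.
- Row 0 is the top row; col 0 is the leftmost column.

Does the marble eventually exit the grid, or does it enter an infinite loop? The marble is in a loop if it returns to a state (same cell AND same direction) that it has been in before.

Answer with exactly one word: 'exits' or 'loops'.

Step 1: enter (0,2), '.' pass, move down to (1,2)
Step 2: enter (1,2), '.' pass, move down to (2,2)
Step 3: enter (2,2), '.' pass, move down to (3,2)
Step 4: enter (3,2), '.' pass, move down to (4,2)
Step 5: enter (4,2), '.' pass, move down to (5,2)
Step 6: enter (5,2), '.' pass, move down to (6,2)
Step 7: enter (6,2), '.' pass, move down to (7,2)
Step 8: at (7,2) — EXIT via bottom edge, pos 2

Answer: exits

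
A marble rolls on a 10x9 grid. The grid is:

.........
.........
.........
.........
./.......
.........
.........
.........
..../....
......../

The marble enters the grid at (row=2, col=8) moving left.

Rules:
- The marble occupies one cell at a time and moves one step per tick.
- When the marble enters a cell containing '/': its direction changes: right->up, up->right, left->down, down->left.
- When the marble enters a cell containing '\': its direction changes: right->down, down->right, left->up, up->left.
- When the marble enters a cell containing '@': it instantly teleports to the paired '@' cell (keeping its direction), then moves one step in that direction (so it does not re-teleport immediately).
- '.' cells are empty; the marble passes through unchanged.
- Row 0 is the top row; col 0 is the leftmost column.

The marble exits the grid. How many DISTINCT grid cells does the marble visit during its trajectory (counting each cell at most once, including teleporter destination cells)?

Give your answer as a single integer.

Answer: 9

Derivation:
Step 1: enter (2,8), '.' pass, move left to (2,7)
Step 2: enter (2,7), '.' pass, move left to (2,6)
Step 3: enter (2,6), '.' pass, move left to (2,5)
Step 4: enter (2,5), '.' pass, move left to (2,4)
Step 5: enter (2,4), '.' pass, move left to (2,3)
Step 6: enter (2,3), '.' pass, move left to (2,2)
Step 7: enter (2,2), '.' pass, move left to (2,1)
Step 8: enter (2,1), '.' pass, move left to (2,0)
Step 9: enter (2,0), '.' pass, move left to (2,-1)
Step 10: at (2,-1) — EXIT via left edge, pos 2
Distinct cells visited: 9 (path length 9)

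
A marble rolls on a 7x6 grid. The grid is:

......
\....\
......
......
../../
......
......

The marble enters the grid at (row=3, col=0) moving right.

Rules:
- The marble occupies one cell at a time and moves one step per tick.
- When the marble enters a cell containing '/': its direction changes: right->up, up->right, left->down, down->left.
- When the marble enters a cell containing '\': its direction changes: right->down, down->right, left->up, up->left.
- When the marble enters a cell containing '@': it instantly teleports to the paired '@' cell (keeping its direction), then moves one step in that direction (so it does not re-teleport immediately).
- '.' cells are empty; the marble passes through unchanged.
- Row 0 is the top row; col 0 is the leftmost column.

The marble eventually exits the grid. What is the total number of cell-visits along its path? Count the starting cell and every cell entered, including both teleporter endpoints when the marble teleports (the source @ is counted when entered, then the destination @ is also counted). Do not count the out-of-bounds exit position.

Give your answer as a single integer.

Answer: 6

Derivation:
Step 1: enter (3,0), '.' pass, move right to (3,1)
Step 2: enter (3,1), '.' pass, move right to (3,2)
Step 3: enter (3,2), '.' pass, move right to (3,3)
Step 4: enter (3,3), '.' pass, move right to (3,4)
Step 5: enter (3,4), '.' pass, move right to (3,5)
Step 6: enter (3,5), '.' pass, move right to (3,6)
Step 7: at (3,6) — EXIT via right edge, pos 3
Path length (cell visits): 6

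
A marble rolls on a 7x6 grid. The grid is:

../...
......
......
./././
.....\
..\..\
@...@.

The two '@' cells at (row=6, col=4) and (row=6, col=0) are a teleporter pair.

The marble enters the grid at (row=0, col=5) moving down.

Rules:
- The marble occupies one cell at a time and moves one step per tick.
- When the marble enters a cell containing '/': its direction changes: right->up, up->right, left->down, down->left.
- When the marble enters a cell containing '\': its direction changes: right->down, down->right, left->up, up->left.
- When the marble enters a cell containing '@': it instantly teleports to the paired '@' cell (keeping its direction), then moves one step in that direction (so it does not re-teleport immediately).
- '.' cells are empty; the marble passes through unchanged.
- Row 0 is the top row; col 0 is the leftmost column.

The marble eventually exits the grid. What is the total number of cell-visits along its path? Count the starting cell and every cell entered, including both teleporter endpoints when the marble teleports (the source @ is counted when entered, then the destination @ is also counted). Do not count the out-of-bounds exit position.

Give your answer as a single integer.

Step 1: enter (0,5), '.' pass, move down to (1,5)
Step 2: enter (1,5), '.' pass, move down to (2,5)
Step 3: enter (2,5), '.' pass, move down to (3,5)
Step 4: enter (3,5), '/' deflects down->left, move left to (3,4)
Step 5: enter (3,4), '.' pass, move left to (3,3)
Step 6: enter (3,3), '/' deflects left->down, move down to (4,3)
Step 7: enter (4,3), '.' pass, move down to (5,3)
Step 8: enter (5,3), '.' pass, move down to (6,3)
Step 9: enter (6,3), '.' pass, move down to (7,3)
Step 10: at (7,3) — EXIT via bottom edge, pos 3
Path length (cell visits): 9

Answer: 9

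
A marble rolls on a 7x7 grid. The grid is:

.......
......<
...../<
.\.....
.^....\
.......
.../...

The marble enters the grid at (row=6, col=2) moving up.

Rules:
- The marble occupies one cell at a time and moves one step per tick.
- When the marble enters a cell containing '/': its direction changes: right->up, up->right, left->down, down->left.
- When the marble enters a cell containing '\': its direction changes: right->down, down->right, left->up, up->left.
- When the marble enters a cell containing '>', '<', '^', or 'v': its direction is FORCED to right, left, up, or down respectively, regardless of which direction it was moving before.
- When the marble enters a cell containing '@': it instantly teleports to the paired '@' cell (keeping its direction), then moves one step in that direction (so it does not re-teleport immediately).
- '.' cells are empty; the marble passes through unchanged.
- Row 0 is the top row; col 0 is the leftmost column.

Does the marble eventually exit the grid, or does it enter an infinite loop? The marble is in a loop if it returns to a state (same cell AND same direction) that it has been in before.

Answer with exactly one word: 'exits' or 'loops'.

Step 1: enter (6,2), '.' pass, move up to (5,2)
Step 2: enter (5,2), '.' pass, move up to (4,2)
Step 3: enter (4,2), '.' pass, move up to (3,2)
Step 4: enter (3,2), '.' pass, move up to (2,2)
Step 5: enter (2,2), '.' pass, move up to (1,2)
Step 6: enter (1,2), '.' pass, move up to (0,2)
Step 7: enter (0,2), '.' pass, move up to (-1,2)
Step 8: at (-1,2) — EXIT via top edge, pos 2

Answer: exits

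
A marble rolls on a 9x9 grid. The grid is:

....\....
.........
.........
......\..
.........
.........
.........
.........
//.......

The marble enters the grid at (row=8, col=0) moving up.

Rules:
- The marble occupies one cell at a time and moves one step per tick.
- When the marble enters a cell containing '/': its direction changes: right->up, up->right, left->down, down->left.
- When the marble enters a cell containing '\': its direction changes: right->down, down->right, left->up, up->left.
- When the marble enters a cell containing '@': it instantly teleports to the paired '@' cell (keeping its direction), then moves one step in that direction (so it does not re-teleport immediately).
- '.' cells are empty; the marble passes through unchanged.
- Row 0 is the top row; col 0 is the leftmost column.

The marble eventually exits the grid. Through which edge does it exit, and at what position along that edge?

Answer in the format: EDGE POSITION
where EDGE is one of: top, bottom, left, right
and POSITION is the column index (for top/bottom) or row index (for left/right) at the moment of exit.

Answer: top 1

Derivation:
Step 1: enter (8,0), '/' deflects up->right, move right to (8,1)
Step 2: enter (8,1), '/' deflects right->up, move up to (7,1)
Step 3: enter (7,1), '.' pass, move up to (6,1)
Step 4: enter (6,1), '.' pass, move up to (5,1)
Step 5: enter (5,1), '.' pass, move up to (4,1)
Step 6: enter (4,1), '.' pass, move up to (3,1)
Step 7: enter (3,1), '.' pass, move up to (2,1)
Step 8: enter (2,1), '.' pass, move up to (1,1)
Step 9: enter (1,1), '.' pass, move up to (0,1)
Step 10: enter (0,1), '.' pass, move up to (-1,1)
Step 11: at (-1,1) — EXIT via top edge, pos 1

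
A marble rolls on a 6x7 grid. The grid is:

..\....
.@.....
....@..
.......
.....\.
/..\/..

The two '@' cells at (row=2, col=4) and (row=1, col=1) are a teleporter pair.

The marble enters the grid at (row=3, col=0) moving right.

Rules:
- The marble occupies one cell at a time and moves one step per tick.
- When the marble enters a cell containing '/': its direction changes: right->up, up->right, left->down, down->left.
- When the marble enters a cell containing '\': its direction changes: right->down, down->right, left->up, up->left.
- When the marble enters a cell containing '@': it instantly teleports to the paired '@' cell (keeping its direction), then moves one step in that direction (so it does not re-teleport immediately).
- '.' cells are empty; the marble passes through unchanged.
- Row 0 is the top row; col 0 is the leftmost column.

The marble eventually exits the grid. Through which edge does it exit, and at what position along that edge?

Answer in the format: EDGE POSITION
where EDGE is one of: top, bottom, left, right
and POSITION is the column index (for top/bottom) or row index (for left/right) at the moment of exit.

Answer: right 3

Derivation:
Step 1: enter (3,0), '.' pass, move right to (3,1)
Step 2: enter (3,1), '.' pass, move right to (3,2)
Step 3: enter (3,2), '.' pass, move right to (3,3)
Step 4: enter (3,3), '.' pass, move right to (3,4)
Step 5: enter (3,4), '.' pass, move right to (3,5)
Step 6: enter (3,5), '.' pass, move right to (3,6)
Step 7: enter (3,6), '.' pass, move right to (3,7)
Step 8: at (3,7) — EXIT via right edge, pos 3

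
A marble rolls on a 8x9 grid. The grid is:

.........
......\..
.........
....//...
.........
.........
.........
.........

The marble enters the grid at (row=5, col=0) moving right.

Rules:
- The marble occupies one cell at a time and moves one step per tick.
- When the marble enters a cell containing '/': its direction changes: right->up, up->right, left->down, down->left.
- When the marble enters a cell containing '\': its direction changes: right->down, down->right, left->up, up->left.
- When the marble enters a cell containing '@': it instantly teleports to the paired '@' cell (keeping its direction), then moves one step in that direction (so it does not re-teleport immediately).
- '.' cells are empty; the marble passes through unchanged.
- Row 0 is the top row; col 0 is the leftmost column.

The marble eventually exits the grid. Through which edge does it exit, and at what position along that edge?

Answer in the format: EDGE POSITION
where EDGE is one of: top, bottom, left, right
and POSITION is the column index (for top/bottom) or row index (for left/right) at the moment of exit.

Answer: right 5

Derivation:
Step 1: enter (5,0), '.' pass, move right to (5,1)
Step 2: enter (5,1), '.' pass, move right to (5,2)
Step 3: enter (5,2), '.' pass, move right to (5,3)
Step 4: enter (5,3), '.' pass, move right to (5,4)
Step 5: enter (5,4), '.' pass, move right to (5,5)
Step 6: enter (5,5), '.' pass, move right to (5,6)
Step 7: enter (5,6), '.' pass, move right to (5,7)
Step 8: enter (5,7), '.' pass, move right to (5,8)
Step 9: enter (5,8), '.' pass, move right to (5,9)
Step 10: at (5,9) — EXIT via right edge, pos 5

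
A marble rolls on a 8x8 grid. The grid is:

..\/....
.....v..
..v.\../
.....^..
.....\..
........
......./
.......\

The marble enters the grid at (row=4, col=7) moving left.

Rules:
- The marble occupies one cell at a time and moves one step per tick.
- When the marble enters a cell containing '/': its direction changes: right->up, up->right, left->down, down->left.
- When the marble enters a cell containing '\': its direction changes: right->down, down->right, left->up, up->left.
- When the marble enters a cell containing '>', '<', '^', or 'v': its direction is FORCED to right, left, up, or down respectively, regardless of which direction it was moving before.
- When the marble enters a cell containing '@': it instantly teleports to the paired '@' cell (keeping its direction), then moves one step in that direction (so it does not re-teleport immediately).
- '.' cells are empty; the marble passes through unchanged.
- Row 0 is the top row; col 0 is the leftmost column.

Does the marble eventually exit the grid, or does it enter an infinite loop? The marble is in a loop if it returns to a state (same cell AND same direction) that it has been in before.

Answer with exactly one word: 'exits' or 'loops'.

Step 1: enter (4,7), '.' pass, move left to (4,6)
Step 2: enter (4,6), '.' pass, move left to (4,5)
Step 3: enter (4,5), '\' deflects left->up, move up to (3,5)
Step 4: enter (3,5), '^' forces up->up, move up to (2,5)
Step 5: enter (2,5), '.' pass, move up to (1,5)
Step 6: enter (1,5), 'v' forces up->down, move down to (2,5)
Step 7: enter (2,5), '.' pass, move down to (3,5)
Step 8: enter (3,5), '^' forces down->up, move up to (2,5)
Step 9: at (2,5) dir=up — LOOP DETECTED (seen before)

Answer: loops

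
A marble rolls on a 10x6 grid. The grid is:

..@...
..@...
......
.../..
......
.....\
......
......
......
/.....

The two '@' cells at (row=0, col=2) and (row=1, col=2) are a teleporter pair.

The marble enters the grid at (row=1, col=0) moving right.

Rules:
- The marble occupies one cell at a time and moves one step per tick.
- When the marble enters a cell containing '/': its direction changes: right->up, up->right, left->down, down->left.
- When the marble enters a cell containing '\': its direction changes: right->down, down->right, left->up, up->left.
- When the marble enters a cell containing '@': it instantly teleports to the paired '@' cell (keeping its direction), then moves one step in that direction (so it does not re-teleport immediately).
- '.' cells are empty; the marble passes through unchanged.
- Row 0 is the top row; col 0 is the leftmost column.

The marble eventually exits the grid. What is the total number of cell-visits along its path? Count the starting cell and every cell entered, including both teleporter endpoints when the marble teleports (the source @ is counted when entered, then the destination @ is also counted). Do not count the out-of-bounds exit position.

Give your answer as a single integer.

Answer: 7

Derivation:
Step 1: enter (1,0), '.' pass, move right to (1,1)
Step 2: enter (1,1), '.' pass, move right to (1,2)
Step 3: enter (1,2), '@' teleport (1,2)->(0,2), also enter (0,2), move right to (0,3)
Step 4: enter (0,3), '.' pass, move right to (0,4)
Step 5: enter (0,4), '.' pass, move right to (0,5)
Step 6: enter (0,5), '.' pass, move right to (0,6)
Step 7: at (0,6) — EXIT via right edge, pos 0
Path length (cell visits): 7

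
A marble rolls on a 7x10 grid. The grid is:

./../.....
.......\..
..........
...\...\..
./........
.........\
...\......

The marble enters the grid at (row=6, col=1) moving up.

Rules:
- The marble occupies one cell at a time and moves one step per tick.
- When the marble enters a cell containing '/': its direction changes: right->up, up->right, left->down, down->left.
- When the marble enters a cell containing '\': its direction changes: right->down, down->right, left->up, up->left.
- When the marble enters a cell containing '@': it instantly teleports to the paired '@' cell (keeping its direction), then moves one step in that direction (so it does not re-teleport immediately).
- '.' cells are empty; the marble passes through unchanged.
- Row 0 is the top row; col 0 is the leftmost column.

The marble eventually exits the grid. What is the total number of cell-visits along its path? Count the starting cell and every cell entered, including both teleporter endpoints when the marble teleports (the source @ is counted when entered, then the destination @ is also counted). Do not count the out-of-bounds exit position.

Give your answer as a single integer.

Step 1: enter (6,1), '.' pass, move up to (5,1)
Step 2: enter (5,1), '.' pass, move up to (4,1)
Step 3: enter (4,1), '/' deflects up->right, move right to (4,2)
Step 4: enter (4,2), '.' pass, move right to (4,3)
Step 5: enter (4,3), '.' pass, move right to (4,4)
Step 6: enter (4,4), '.' pass, move right to (4,5)
Step 7: enter (4,5), '.' pass, move right to (4,6)
Step 8: enter (4,6), '.' pass, move right to (4,7)
Step 9: enter (4,7), '.' pass, move right to (4,8)
Step 10: enter (4,8), '.' pass, move right to (4,9)
Step 11: enter (4,9), '.' pass, move right to (4,10)
Step 12: at (4,10) — EXIT via right edge, pos 4
Path length (cell visits): 11

Answer: 11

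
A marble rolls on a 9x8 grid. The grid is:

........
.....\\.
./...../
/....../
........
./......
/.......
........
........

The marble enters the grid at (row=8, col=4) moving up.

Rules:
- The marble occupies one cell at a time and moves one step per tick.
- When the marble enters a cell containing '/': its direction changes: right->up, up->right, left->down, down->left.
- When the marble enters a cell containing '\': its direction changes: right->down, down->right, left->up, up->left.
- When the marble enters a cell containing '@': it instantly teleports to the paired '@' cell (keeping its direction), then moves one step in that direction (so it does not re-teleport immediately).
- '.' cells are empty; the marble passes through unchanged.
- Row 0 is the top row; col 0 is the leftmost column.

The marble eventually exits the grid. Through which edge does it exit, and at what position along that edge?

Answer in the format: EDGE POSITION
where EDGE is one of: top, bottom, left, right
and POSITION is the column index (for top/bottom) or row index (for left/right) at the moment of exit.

Step 1: enter (8,4), '.' pass, move up to (7,4)
Step 2: enter (7,4), '.' pass, move up to (6,4)
Step 3: enter (6,4), '.' pass, move up to (5,4)
Step 4: enter (5,4), '.' pass, move up to (4,4)
Step 5: enter (4,4), '.' pass, move up to (3,4)
Step 6: enter (3,4), '.' pass, move up to (2,4)
Step 7: enter (2,4), '.' pass, move up to (1,4)
Step 8: enter (1,4), '.' pass, move up to (0,4)
Step 9: enter (0,4), '.' pass, move up to (-1,4)
Step 10: at (-1,4) — EXIT via top edge, pos 4

Answer: top 4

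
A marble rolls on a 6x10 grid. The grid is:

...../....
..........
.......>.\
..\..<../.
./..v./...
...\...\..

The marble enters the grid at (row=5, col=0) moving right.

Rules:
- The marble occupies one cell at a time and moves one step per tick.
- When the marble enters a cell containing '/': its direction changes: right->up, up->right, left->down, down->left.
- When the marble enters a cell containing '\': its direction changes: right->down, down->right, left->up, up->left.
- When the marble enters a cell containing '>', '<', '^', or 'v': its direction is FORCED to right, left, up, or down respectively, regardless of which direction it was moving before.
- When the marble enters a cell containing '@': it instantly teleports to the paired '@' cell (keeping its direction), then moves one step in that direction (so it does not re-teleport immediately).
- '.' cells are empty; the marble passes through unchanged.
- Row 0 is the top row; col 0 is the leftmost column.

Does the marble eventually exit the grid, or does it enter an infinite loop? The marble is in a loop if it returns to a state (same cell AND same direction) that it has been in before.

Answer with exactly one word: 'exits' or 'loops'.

Answer: exits

Derivation:
Step 1: enter (5,0), '.' pass, move right to (5,1)
Step 2: enter (5,1), '.' pass, move right to (5,2)
Step 3: enter (5,2), '.' pass, move right to (5,3)
Step 4: enter (5,3), '\' deflects right->down, move down to (6,3)
Step 5: at (6,3) — EXIT via bottom edge, pos 3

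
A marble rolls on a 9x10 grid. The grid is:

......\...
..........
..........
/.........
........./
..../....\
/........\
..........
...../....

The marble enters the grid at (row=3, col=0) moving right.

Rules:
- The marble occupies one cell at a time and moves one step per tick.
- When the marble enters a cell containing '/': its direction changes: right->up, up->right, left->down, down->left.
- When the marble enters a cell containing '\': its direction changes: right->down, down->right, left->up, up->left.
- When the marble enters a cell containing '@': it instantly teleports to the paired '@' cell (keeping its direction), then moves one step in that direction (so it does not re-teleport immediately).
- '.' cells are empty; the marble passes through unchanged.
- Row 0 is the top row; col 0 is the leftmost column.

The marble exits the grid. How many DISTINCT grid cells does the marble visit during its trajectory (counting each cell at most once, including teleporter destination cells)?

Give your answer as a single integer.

Answer: 4

Derivation:
Step 1: enter (3,0), '/' deflects right->up, move up to (2,0)
Step 2: enter (2,0), '.' pass, move up to (1,0)
Step 3: enter (1,0), '.' pass, move up to (0,0)
Step 4: enter (0,0), '.' pass, move up to (-1,0)
Step 5: at (-1,0) — EXIT via top edge, pos 0
Distinct cells visited: 4 (path length 4)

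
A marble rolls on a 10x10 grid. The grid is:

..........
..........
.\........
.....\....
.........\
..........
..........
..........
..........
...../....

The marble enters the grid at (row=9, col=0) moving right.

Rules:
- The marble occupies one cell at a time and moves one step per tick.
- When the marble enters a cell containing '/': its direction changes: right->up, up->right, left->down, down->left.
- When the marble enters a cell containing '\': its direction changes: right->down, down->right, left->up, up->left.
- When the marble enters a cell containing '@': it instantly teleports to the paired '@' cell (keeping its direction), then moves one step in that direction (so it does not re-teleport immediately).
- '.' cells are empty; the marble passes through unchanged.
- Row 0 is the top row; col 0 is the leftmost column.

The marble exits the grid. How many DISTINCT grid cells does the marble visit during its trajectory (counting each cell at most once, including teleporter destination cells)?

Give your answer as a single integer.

Step 1: enter (9,0), '.' pass, move right to (9,1)
Step 2: enter (9,1), '.' pass, move right to (9,2)
Step 3: enter (9,2), '.' pass, move right to (9,3)
Step 4: enter (9,3), '.' pass, move right to (9,4)
Step 5: enter (9,4), '.' pass, move right to (9,5)
Step 6: enter (9,5), '/' deflects right->up, move up to (8,5)
Step 7: enter (8,5), '.' pass, move up to (7,5)
Step 8: enter (7,5), '.' pass, move up to (6,5)
Step 9: enter (6,5), '.' pass, move up to (5,5)
Step 10: enter (5,5), '.' pass, move up to (4,5)
Step 11: enter (4,5), '.' pass, move up to (3,5)
Step 12: enter (3,5), '\' deflects up->left, move left to (3,4)
Step 13: enter (3,4), '.' pass, move left to (3,3)
Step 14: enter (3,3), '.' pass, move left to (3,2)
Step 15: enter (3,2), '.' pass, move left to (3,1)
Step 16: enter (3,1), '.' pass, move left to (3,0)
Step 17: enter (3,0), '.' pass, move left to (3,-1)
Step 18: at (3,-1) — EXIT via left edge, pos 3
Distinct cells visited: 17 (path length 17)

Answer: 17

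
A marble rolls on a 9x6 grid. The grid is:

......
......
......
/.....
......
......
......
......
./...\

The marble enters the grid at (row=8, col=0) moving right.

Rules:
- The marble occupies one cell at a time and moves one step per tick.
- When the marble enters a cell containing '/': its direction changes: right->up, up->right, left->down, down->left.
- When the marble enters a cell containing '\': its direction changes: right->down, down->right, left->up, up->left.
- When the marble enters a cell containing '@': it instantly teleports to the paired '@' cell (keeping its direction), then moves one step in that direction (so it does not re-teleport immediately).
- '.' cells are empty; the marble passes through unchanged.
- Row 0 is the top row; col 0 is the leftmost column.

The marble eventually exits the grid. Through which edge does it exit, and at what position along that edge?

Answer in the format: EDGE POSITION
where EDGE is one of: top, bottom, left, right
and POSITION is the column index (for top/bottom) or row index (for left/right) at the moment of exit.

Step 1: enter (8,0), '.' pass, move right to (8,1)
Step 2: enter (8,1), '/' deflects right->up, move up to (7,1)
Step 3: enter (7,1), '.' pass, move up to (6,1)
Step 4: enter (6,1), '.' pass, move up to (5,1)
Step 5: enter (5,1), '.' pass, move up to (4,1)
Step 6: enter (4,1), '.' pass, move up to (3,1)
Step 7: enter (3,1), '.' pass, move up to (2,1)
Step 8: enter (2,1), '.' pass, move up to (1,1)
Step 9: enter (1,1), '.' pass, move up to (0,1)
Step 10: enter (0,1), '.' pass, move up to (-1,1)
Step 11: at (-1,1) — EXIT via top edge, pos 1

Answer: top 1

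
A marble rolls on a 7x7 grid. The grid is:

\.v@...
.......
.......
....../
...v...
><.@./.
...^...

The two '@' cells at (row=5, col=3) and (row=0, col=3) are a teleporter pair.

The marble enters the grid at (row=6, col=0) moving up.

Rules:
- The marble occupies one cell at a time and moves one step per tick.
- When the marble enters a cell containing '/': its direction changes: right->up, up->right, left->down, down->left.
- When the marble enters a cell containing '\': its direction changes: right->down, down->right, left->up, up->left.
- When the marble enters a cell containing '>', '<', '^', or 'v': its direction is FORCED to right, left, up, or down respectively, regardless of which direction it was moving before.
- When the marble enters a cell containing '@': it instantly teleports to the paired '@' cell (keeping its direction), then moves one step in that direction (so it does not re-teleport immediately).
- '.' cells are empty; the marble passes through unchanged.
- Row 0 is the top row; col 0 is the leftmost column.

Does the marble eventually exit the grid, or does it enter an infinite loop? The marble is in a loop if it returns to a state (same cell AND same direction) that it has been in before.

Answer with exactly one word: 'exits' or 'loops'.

Step 1: enter (6,0), '.' pass, move up to (5,0)
Step 2: enter (5,0), '>' forces up->right, move right to (5,1)
Step 3: enter (5,1), '<' forces right->left, move left to (5,0)
Step 4: enter (5,0), '>' forces left->right, move right to (5,1)
Step 5: at (5,1) dir=right — LOOP DETECTED (seen before)

Answer: loops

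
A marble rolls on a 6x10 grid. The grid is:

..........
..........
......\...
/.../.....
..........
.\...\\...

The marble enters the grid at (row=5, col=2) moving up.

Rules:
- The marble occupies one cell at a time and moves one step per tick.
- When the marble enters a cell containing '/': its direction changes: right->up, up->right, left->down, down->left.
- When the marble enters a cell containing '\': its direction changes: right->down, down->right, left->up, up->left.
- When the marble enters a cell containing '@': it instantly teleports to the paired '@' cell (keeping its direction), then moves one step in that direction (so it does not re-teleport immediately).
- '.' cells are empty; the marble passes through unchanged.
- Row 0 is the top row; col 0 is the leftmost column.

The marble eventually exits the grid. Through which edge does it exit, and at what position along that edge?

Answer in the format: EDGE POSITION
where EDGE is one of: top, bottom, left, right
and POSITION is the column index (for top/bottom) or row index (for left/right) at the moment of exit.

Step 1: enter (5,2), '.' pass, move up to (4,2)
Step 2: enter (4,2), '.' pass, move up to (3,2)
Step 3: enter (3,2), '.' pass, move up to (2,2)
Step 4: enter (2,2), '.' pass, move up to (1,2)
Step 5: enter (1,2), '.' pass, move up to (0,2)
Step 6: enter (0,2), '.' pass, move up to (-1,2)
Step 7: at (-1,2) — EXIT via top edge, pos 2

Answer: top 2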